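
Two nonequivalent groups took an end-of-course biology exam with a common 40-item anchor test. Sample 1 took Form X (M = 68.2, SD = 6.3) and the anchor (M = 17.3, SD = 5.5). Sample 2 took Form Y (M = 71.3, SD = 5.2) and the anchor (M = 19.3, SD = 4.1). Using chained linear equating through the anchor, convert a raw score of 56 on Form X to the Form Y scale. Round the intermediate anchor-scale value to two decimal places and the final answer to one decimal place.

Form X → anchor (Sample 1): v = (5.5/6.3)(56 − 68.2) + 17.3 = 6.65
anchor → Form Y (Sample 2): y = (5.2/4.1)(6.65 − 19.3) + 71.3 = 55.3

55.3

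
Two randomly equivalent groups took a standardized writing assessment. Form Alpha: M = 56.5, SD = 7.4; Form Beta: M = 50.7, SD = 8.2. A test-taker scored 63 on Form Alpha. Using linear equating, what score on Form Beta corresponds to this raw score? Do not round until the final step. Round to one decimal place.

Linear equating: y = (SD_Y/SD_X)(x − M_X) + M_Y
y = (8.2/7.4)(63 − 56.5) + 50.7
y = 1.108108 × 6.5 + 50.7 = 7.2027 + 50.7 = 57.9

57.9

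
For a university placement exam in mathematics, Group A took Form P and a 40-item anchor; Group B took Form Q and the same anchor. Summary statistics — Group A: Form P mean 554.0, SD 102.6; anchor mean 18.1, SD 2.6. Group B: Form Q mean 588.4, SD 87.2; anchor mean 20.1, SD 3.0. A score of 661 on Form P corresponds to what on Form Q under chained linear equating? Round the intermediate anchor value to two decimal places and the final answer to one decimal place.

Form P → anchor (Group A): v = (2.6/102.6)(661 − 554.0) + 18.1 = 20.81
anchor → Form Q (Group B): y = (87.2/3.0)(20.81 − 20.1) + 588.4 = 609.0

609.0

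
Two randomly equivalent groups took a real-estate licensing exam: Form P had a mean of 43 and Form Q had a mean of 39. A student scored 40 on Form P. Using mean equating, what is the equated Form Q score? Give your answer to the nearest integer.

Mean equating: y = x + (M_Y − M_X) = 40 + (39 − 43) = 36

36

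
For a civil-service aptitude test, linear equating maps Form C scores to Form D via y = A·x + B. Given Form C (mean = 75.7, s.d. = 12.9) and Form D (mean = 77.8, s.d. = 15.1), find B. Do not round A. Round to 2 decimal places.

A = SD_Y / SD_X = 15.1 / 12.9 = 1.170543
B = M_Y − A·M_X = 77.8 − 1.170543 × 75.7 = -10.81

-10.81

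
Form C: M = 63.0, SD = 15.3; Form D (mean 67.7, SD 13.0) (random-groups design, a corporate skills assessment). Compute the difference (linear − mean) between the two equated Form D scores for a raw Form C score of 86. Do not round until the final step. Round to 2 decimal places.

Mean-equated: 86 + (67.7 − 63.0) = 90.70
Linear-equated: (13.0/15.3)(86 − 63.0) + 67.7 = 87.242
Difference = 87.242 − 90.70 = -3.46

-3.46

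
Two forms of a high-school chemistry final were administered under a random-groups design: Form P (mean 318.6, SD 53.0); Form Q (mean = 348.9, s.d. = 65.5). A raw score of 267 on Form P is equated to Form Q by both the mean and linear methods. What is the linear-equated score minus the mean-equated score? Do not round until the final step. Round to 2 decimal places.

-12.17

Mean-equated: 267 + (348.9 − 318.6) = 297.30
Linear-equated: (65.5/53.0)(267 − 318.6) + 348.9 = 285.130
Difference = 285.130 − 297.30 = -12.17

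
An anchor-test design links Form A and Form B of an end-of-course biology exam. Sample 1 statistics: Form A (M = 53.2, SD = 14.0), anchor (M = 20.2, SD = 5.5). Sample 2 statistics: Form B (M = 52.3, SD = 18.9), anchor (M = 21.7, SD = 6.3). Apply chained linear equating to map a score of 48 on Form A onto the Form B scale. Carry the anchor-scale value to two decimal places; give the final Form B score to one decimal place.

41.7

Form A → anchor (Sample 1): v = (5.5/14.0)(48 − 53.2) + 20.2 = 18.16
anchor → Form B (Sample 2): y = (18.9/6.3)(18.16 − 21.7) + 52.3 = 41.7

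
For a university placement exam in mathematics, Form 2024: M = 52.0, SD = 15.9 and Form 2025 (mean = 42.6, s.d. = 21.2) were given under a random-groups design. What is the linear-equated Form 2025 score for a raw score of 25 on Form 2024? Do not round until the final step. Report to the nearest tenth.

Linear equating: y = (SD_Y/SD_X)(x − M_X) + M_Y
y = (21.2/15.9)(25 − 52.0) + 42.6
y = 1.333333 × -27.0 + 42.6 = -36.0000 + 42.6 = 6.6

6.6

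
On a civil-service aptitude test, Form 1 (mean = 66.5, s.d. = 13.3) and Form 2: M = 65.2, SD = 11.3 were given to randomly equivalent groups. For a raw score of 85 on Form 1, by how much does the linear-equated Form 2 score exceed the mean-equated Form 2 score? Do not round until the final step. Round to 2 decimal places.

-2.78

Mean-equated: 85 + (65.2 − 66.5) = 83.70
Linear-equated: (11.3/13.3)(85 − 66.5) + 65.2 = 80.918
Difference = 80.918 − 83.70 = -2.78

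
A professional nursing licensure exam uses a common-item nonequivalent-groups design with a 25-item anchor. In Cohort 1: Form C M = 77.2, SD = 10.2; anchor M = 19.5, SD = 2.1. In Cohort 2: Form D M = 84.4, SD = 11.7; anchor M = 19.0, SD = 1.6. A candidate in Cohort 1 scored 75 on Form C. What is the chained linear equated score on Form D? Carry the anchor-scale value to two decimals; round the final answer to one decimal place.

84.8

Form C → anchor (Cohort 1): v = (2.1/10.2)(75 − 77.2) + 19.5 = 19.05
anchor → Form D (Cohort 2): y = (11.7/1.6)(19.05 − 19.0) + 84.4 = 84.8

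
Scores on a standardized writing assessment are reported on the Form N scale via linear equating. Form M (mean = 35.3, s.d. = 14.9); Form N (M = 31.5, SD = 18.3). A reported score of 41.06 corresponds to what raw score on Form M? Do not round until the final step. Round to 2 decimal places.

43.08

Invert y = (SD_Y/SD_X)(x − M_X) + M_Y:
x = (SD_X/SD_Y)(y − M_Y) + M_X = (14.9/18.3)(41.06 − 31.5) + 35.3
x = 0.814208 × 9.560 + 35.3 = 43.08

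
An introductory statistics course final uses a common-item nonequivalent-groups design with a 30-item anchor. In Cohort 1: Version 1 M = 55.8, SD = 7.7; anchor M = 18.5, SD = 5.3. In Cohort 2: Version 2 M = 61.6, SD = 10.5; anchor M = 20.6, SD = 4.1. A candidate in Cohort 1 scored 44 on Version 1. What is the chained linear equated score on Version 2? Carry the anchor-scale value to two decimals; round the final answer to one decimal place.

35.4

Version 1 → anchor (Cohort 1): v = (5.3/7.7)(44 − 55.8) + 18.5 = 10.38
anchor → Version 2 (Cohort 2): y = (10.5/4.1)(10.38 − 20.6) + 61.6 = 35.4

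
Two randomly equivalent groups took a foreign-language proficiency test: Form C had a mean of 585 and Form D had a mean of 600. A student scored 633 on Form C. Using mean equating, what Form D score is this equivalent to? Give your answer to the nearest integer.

648

Mean equating: y = x + (M_Y − M_X) = 633 + (600 − 585) = 648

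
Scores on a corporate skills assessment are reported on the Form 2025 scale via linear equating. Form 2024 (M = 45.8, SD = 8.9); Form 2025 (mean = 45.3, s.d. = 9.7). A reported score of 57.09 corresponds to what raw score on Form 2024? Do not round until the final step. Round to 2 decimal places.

Invert y = (SD_Y/SD_X)(x − M_X) + M_Y:
x = (SD_X/SD_Y)(y − M_Y) + M_X = (8.9/9.7)(57.09 − 45.3) + 45.8
x = 0.917526 × 11.790 + 45.8 = 56.62

56.62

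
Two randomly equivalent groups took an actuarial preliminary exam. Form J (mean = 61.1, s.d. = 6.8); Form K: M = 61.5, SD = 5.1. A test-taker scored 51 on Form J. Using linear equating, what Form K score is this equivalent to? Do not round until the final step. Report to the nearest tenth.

53.9

Linear equating: y = (SD_Y/SD_X)(x − M_X) + M_Y
y = (5.1/6.8)(51 − 61.1) + 61.5
y = 0.750000 × -10.1 + 61.5 = -7.5750 + 61.5 = 53.9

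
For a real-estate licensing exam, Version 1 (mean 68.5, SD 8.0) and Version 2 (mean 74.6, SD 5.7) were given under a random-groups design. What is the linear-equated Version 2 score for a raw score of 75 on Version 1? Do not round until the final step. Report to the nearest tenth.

Linear equating: y = (SD_Y/SD_X)(x − M_X) + M_Y
y = (5.7/8.0)(75 − 68.5) + 74.6
y = 0.712500 × 6.5 + 74.6 = 4.6313 + 74.6 = 79.2

79.2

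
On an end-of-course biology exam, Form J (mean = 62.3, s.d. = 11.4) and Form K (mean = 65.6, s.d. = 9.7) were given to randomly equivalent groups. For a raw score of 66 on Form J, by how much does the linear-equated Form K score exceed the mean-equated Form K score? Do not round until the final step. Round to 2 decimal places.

-0.55

Mean-equated: 66 + (65.6 − 62.3) = 69.30
Linear-equated: (9.7/11.4)(66 − 62.3) + 65.6 = 68.748
Difference = 68.748 − 69.30 = -0.55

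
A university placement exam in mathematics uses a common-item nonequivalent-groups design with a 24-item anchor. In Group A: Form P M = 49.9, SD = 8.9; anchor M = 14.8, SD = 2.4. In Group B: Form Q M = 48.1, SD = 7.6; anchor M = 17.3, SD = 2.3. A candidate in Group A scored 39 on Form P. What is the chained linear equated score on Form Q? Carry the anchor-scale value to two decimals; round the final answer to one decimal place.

30.1

Form P → anchor (Group A): v = (2.4/8.9)(39 − 49.9) + 14.8 = 11.86
anchor → Form Q (Group B): y = (7.6/2.3)(11.86 − 17.3) + 48.1 = 30.1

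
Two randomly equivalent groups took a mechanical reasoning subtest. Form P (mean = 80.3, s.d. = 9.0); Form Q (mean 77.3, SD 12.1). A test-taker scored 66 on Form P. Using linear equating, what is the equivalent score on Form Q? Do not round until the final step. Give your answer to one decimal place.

Linear equating: y = (SD_Y/SD_X)(x − M_X) + M_Y
y = (12.1/9.0)(66 − 80.3) + 77.3
y = 1.344444 × -14.3 + 77.3 = -19.2256 + 77.3 = 58.1

58.1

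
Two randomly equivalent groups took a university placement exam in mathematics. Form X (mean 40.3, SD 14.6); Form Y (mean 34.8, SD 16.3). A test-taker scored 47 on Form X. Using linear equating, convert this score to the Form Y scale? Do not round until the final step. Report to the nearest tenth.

Linear equating: y = (SD_Y/SD_X)(x − M_X) + M_Y
y = (16.3/14.6)(47 − 40.3) + 34.8
y = 1.116438 × 6.7 + 34.8 = 7.4801 + 34.8 = 42.3

42.3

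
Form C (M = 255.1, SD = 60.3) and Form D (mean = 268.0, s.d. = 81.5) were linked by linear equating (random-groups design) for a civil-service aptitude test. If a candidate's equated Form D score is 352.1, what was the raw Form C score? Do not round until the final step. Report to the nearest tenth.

317.3

Invert y = (SD_Y/SD_X)(x − M_X) + M_Y:
x = (SD_X/SD_Y)(y − M_Y) + M_X = (60.3/81.5)(352.1 − 268.0) + 255.1
x = 0.739877 × 84.100 + 255.1 = 317.3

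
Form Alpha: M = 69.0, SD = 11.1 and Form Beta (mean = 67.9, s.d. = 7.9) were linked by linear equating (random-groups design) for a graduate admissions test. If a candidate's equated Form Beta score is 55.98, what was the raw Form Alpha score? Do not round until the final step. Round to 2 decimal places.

52.25

Invert y = (SD_Y/SD_X)(x − M_X) + M_Y:
x = (SD_X/SD_Y)(y − M_Y) + M_X = (11.1/7.9)(55.98 − 67.9) + 69.0
x = 1.405063 × -11.920 + 69.0 = 52.25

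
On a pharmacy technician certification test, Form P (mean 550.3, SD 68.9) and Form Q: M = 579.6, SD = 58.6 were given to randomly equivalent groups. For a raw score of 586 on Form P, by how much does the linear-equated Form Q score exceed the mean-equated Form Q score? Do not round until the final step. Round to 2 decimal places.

Mean-equated: 586 + (579.6 − 550.3) = 615.30
Linear-equated: (58.6/68.9)(586 − 550.3) + 579.6 = 609.963
Difference = 609.963 − 615.30 = -5.34

-5.34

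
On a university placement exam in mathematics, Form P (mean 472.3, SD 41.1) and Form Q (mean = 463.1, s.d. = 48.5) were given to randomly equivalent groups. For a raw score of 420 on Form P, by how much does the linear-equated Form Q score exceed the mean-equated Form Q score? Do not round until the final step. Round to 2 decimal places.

-9.42

Mean-equated: 420 + (463.1 − 472.3) = 410.80
Linear-equated: (48.5/41.1)(420 − 472.3) + 463.1 = 401.383
Difference = 401.383 − 410.80 = -9.42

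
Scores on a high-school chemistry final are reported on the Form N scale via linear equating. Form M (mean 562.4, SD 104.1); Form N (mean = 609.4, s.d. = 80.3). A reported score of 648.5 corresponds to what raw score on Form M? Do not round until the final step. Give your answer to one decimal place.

613.1

Invert y = (SD_Y/SD_X)(x − M_X) + M_Y:
x = (SD_X/SD_Y)(y − M_Y) + M_X = (104.1/80.3)(648.5 − 609.4) + 562.4
x = 1.296389 × 39.100 + 562.4 = 613.1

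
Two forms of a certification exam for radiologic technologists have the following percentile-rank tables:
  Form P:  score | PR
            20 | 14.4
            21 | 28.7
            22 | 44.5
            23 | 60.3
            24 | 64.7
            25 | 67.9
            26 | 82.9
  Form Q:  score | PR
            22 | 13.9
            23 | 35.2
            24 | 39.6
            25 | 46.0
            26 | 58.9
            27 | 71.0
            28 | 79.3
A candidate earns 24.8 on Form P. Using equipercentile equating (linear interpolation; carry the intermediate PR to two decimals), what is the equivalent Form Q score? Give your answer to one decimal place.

PR of 24.8 on Form P: 64.7 + (24.8 − 24)/(25 − 24) × (67.9 − 64.7) = 67.26
On Form Q, PR 67.26 falls between score 26 (PR 58.9) and 27 (PR 71.0).
Interpolate: 26 + (67.26 − 58.9)/(71.0 − 58.9) × (27 − 26) = 26.7

26.7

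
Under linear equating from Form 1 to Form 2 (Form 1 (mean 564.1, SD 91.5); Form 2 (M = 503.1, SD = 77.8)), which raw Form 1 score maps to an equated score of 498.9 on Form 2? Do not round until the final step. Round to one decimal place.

559.2

Invert y = (SD_Y/SD_X)(x − M_X) + M_Y:
x = (SD_X/SD_Y)(y − M_Y) + M_X = (91.5/77.8)(498.9 − 503.1) + 564.1
x = 1.176093 × -4.200 + 564.1 = 559.2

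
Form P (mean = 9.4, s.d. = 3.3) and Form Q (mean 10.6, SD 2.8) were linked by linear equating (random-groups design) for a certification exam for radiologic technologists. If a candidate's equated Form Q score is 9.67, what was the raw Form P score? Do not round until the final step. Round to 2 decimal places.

8.30

Invert y = (SD_Y/SD_X)(x − M_X) + M_Y:
x = (SD_X/SD_Y)(y − M_Y) + M_X = (3.3/2.8)(9.67 − 10.6) + 9.4
x = 1.178571 × -0.930 + 9.4 = 8.30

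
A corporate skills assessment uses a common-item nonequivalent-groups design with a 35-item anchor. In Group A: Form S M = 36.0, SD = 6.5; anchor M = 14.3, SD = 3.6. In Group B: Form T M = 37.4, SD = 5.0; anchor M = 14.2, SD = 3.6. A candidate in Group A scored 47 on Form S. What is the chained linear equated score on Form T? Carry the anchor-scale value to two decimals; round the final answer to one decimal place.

Form S → anchor (Group A): v = (3.6/6.5)(47 − 36.0) + 14.3 = 20.39
anchor → Form T (Group B): y = (5.0/3.6)(20.39 − 14.2) + 37.4 = 46.0

46.0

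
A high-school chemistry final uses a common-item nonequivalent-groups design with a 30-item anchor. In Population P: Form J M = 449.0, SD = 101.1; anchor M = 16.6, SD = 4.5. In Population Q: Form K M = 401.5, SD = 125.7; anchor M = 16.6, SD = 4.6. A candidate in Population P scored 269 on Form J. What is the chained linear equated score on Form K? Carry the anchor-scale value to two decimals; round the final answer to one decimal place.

Form J → anchor (Population P): v = (4.5/101.1)(269 − 449.0) + 16.6 = 8.59
anchor → Form K (Population Q): y = (125.7/4.6)(8.59 − 16.6) + 401.5 = 182.6

182.6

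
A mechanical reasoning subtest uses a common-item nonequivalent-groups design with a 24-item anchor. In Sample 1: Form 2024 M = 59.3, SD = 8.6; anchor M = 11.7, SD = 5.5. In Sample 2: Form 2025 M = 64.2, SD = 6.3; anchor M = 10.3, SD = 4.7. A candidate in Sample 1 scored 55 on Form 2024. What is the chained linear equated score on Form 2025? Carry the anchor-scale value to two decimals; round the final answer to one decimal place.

Form 2024 → anchor (Sample 1): v = (5.5/8.6)(55 − 59.3) + 11.7 = 8.95
anchor → Form 2025 (Sample 2): y = (6.3/4.7)(8.95 − 10.3) + 64.2 = 62.4

62.4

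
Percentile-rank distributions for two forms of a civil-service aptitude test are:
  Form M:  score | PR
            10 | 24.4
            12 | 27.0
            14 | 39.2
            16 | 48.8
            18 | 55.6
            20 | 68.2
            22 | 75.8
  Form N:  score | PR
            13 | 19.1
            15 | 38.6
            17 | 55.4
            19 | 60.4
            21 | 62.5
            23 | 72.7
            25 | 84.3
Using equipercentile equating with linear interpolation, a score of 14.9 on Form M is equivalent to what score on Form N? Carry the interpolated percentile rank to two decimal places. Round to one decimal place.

PR of 14.9 on Form M: 39.2 + (14.9 − 14)/(16 − 14) × (48.8 − 39.2) = 43.52
On Form N, PR 43.52 falls between score 15 (PR 38.6) and 17 (PR 55.4).
Interpolate: 15 + (43.52 − 38.6)/(55.4 − 38.6) × (17 − 15) = 15.6

15.6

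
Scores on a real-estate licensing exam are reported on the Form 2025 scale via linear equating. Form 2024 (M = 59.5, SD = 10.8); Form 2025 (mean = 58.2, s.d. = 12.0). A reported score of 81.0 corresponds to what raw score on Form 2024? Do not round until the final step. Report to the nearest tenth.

80.0

Invert y = (SD_Y/SD_X)(x − M_X) + M_Y:
x = (SD_X/SD_Y)(y − M_Y) + M_X = (10.8/12.0)(81.0 − 58.2) + 59.5
x = 0.900000 × 22.800 + 59.5 = 80.0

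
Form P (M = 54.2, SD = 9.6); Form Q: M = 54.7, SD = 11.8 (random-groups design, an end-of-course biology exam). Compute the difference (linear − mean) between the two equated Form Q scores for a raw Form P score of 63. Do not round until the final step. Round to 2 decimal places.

Mean-equated: 63 + (54.7 − 54.2) = 63.50
Linear-equated: (11.8/9.6)(63 − 54.2) + 54.7 = 65.517
Difference = 65.517 − 63.50 = 2.02

2.02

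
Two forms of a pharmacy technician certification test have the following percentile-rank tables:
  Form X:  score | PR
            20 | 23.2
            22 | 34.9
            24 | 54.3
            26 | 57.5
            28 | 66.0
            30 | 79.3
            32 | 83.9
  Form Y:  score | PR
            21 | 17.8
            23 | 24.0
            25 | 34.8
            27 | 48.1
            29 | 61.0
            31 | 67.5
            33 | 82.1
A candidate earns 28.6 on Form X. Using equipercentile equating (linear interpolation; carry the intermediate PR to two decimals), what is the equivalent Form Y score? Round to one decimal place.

PR of 28.6 on Form X: 66.0 + (28.6 − 28)/(30 − 28) × (79.3 − 66.0) = 69.99
On Form Y, PR 69.99 falls between score 31 (PR 67.5) and 33 (PR 82.1).
Interpolate: 31 + (69.99 − 67.5)/(82.1 − 67.5) × (33 − 31) = 31.3

31.3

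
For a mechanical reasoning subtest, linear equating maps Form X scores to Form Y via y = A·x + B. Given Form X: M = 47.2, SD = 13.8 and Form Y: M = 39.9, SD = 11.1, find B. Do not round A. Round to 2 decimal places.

1.93

A = SD_Y / SD_X = 11.1 / 13.8 = 0.804348
B = M_Y − A·M_X = 39.9 − 0.804348 × 47.2 = 1.93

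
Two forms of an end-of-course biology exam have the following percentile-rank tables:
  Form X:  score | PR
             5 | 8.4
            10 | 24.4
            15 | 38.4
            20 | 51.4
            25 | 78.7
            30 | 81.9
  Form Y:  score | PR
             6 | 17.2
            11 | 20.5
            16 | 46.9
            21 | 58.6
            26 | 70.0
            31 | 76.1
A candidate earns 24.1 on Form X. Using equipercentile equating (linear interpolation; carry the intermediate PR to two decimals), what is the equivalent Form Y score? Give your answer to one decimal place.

PR of 24.1 on Form X: 51.4 + (24.1 − 20)/(25 − 20) × (78.7 − 51.4) = 73.79
On Form Y, PR 73.79 falls between score 26 (PR 70.0) and 31 (PR 76.1).
Interpolate: 26 + (73.79 − 70.0)/(76.1 − 70.0) × (31 − 26) = 29.1

29.1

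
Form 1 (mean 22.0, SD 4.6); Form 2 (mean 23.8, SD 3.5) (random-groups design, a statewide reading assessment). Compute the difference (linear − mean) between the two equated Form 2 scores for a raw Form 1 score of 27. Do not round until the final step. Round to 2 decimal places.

-1.20

Mean-equated: 27 + (23.8 − 22.0) = 28.80
Linear-equated: (3.5/4.6)(27 − 22.0) + 23.8 = 27.604
Difference = 27.604 − 28.80 = -1.20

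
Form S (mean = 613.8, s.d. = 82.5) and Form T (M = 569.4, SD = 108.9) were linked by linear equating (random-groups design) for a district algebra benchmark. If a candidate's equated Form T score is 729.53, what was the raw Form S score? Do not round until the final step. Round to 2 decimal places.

Invert y = (SD_Y/SD_X)(x − M_X) + M_Y:
x = (SD_X/SD_Y)(y − M_Y) + M_X = (82.5/108.9)(729.53 − 569.4) + 613.8
x = 0.757576 × 160.130 + 613.8 = 735.11

735.11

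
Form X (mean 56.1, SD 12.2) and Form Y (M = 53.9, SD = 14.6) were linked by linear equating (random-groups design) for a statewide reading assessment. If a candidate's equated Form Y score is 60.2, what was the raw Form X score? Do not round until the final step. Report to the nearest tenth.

61.4

Invert y = (SD_Y/SD_X)(x − M_X) + M_Y:
x = (SD_X/SD_Y)(y − M_Y) + M_X = (12.2/14.6)(60.2 − 53.9) + 56.1
x = 0.835616 × 6.300 + 56.1 = 61.4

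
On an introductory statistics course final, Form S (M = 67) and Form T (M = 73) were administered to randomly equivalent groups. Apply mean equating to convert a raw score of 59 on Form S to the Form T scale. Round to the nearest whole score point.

Mean equating: y = x + (M_Y − M_X) = 59 + (73 − 67) = 65

65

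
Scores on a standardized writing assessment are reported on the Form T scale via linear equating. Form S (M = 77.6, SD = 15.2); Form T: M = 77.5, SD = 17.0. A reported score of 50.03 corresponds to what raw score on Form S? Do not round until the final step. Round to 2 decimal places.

53.04

Invert y = (SD_Y/SD_X)(x − M_X) + M_Y:
x = (SD_X/SD_Y)(y − M_Y) + M_X = (15.2/17.0)(50.03 − 77.5) + 77.6
x = 0.894118 × -27.470 + 77.6 = 53.04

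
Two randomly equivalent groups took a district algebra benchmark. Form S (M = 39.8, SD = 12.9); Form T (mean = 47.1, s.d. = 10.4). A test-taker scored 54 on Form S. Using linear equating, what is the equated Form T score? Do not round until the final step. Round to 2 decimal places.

Linear equating: y = (SD_Y/SD_X)(x − M_X) + M_Y
y = (10.4/12.9)(54 − 39.8) + 47.1
y = 0.806202 × 14.2 + 47.1 = 11.4481 + 47.1 = 58.55

58.55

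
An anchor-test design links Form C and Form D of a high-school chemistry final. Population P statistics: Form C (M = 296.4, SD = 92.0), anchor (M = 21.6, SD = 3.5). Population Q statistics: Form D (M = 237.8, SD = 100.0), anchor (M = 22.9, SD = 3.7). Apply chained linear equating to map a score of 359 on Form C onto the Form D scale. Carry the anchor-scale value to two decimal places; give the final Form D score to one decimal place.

Form C → anchor (Population P): v = (3.5/92.0)(359 − 296.4) + 21.6 = 23.98
anchor → Form D (Population Q): y = (100.0/3.7)(23.98 − 22.9) + 237.8 = 267.0

267.0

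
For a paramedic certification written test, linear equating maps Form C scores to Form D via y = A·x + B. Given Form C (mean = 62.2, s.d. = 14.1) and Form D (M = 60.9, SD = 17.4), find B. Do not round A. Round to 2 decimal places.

A = SD_Y / SD_X = 17.4 / 14.1 = 1.234043
B = M_Y − A·M_X = 60.9 − 1.234043 × 62.2 = -15.86

-15.86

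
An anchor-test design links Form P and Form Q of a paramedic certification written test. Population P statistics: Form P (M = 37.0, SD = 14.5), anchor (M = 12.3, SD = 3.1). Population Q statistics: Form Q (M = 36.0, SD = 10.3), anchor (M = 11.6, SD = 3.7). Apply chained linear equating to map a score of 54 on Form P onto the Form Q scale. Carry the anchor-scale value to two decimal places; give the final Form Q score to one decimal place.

48.1

Form P → anchor (Population P): v = (3.1/14.5)(54 − 37.0) + 12.3 = 15.93
anchor → Form Q (Population Q): y = (10.3/3.7)(15.93 − 11.6) + 36.0 = 48.1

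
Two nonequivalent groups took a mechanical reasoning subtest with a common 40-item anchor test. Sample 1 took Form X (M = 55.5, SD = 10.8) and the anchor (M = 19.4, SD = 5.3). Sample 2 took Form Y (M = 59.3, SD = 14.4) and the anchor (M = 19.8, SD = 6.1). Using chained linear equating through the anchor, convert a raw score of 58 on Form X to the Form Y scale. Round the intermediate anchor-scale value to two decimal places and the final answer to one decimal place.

Form X → anchor (Sample 1): v = (5.3/10.8)(58 − 55.5) + 19.4 = 20.63
anchor → Form Y (Sample 2): y = (14.4/6.1)(20.63 − 19.8) + 59.3 = 61.3

61.3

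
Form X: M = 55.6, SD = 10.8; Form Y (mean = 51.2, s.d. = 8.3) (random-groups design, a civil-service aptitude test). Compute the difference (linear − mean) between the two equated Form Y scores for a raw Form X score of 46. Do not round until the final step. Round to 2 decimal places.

2.22

Mean-equated: 46 + (51.2 − 55.6) = 41.60
Linear-equated: (8.3/10.8)(46 − 55.6) + 51.2 = 43.822
Difference = 43.822 − 41.60 = 2.22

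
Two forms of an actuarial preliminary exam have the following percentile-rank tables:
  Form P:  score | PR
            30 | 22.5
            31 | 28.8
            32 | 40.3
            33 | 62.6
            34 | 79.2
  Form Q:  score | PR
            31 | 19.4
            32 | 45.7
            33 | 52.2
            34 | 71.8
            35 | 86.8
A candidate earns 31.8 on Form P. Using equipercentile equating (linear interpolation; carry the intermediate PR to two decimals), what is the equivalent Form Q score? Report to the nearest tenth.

31.7

PR of 31.8 on Form P: 28.8 + (31.8 − 31)/(32 − 31) × (40.3 − 28.8) = 38.00
On Form Q, PR 38.00 falls between score 31 (PR 19.4) and 32 (PR 45.7).
Interpolate: 31 + (38.00 − 19.4)/(45.7 − 19.4) × (32 − 31) = 31.7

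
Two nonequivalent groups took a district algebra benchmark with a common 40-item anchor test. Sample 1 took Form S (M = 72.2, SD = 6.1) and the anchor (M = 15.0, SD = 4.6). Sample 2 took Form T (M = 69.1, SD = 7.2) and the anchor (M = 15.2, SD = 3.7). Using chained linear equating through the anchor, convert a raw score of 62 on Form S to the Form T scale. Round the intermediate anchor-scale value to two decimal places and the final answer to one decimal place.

53.7

Form S → anchor (Sample 1): v = (4.6/6.1)(62 − 72.2) + 15.0 = 7.31
anchor → Form T (Sample 2): y = (7.2/3.7)(7.31 − 15.2) + 69.1 = 53.7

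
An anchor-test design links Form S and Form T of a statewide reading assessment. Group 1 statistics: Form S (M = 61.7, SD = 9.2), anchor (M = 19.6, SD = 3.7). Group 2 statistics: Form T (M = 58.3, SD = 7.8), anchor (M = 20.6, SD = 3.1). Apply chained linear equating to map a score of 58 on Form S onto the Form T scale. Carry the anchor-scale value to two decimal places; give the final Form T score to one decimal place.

Form S → anchor (Group 1): v = (3.7/9.2)(58 − 61.7) + 19.6 = 18.11
anchor → Form T (Group 2): y = (7.8/3.1)(18.11 − 20.6) + 58.3 = 52.0

52.0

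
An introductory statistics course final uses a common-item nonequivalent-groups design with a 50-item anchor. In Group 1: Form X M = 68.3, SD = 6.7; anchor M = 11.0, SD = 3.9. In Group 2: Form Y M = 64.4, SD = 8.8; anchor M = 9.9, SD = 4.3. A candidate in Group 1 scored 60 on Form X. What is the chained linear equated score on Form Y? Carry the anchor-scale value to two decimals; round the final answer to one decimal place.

56.8

Form X → anchor (Group 1): v = (3.9/6.7)(60 − 68.3) + 11.0 = 6.17
anchor → Form Y (Group 2): y = (8.8/4.3)(6.17 − 9.9) + 64.4 = 56.8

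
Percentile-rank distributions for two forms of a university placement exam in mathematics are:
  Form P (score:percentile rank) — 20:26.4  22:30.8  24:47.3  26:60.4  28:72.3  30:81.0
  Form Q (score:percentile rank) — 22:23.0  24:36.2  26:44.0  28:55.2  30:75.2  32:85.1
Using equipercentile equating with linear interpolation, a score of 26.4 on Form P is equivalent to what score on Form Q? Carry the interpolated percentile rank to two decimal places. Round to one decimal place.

28.8

PR of 26.4 on Form P: 60.4 + (26.4 − 26)/(28 − 26) × (72.3 − 60.4) = 62.78
On Form Q, PR 62.78 falls between score 28 (PR 55.2) and 30 (PR 75.2).
Interpolate: 28 + (62.78 − 55.2)/(75.2 − 55.2) × (30 − 28) = 28.8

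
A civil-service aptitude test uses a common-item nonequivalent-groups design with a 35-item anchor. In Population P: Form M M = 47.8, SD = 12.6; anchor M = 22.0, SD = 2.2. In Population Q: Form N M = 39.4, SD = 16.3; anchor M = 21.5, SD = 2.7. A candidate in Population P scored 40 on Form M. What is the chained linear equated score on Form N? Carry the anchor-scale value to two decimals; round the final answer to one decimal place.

34.2

Form M → anchor (Population P): v = (2.2/12.6)(40 − 47.8) + 22.0 = 20.64
anchor → Form N (Population Q): y = (16.3/2.7)(20.64 − 21.5) + 39.4 = 34.2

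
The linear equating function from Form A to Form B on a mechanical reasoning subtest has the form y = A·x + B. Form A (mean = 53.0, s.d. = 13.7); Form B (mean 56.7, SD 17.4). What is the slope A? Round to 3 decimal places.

A = SD_Y / SD_X = 17.4 / 13.7 = 1.270

1.270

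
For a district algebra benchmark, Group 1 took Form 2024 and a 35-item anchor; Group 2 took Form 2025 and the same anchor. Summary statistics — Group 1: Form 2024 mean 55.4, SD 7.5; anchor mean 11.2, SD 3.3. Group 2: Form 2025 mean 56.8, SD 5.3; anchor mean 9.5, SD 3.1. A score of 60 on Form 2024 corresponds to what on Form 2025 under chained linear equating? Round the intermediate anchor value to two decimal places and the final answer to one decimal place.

63.2

Form 2024 → anchor (Group 1): v = (3.3/7.5)(60 − 55.4) + 11.2 = 13.22
anchor → Form 2025 (Group 2): y = (5.3/3.1)(13.22 − 9.5) + 56.8 = 63.2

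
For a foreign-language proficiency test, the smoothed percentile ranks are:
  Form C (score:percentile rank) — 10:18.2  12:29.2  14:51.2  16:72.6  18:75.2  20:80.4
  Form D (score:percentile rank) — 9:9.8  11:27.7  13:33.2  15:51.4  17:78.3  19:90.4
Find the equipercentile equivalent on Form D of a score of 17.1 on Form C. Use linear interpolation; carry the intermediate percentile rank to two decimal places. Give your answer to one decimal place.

PR of 17.1 on Form C: 72.6 + (17.1 − 16)/(18 − 16) × (75.2 − 72.6) = 74.03
On Form D, PR 74.03 falls between score 15 (PR 51.4) and 17 (PR 78.3).
Interpolate: 15 + (74.03 − 51.4)/(78.3 − 51.4) × (17 − 15) = 16.7

16.7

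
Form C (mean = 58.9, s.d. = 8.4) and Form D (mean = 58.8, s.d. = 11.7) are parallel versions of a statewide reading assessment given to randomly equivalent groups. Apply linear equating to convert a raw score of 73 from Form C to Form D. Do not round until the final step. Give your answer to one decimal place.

78.4

Linear equating: y = (SD_Y/SD_X)(x − M_X) + M_Y
y = (11.7/8.4)(73 − 58.9) + 58.8
y = 1.392857 × 14.1 + 58.8 = 19.6393 + 58.8 = 78.4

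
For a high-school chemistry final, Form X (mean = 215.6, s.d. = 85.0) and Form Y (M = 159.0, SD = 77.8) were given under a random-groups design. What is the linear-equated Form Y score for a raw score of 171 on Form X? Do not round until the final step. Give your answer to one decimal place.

118.2

Linear equating: y = (SD_Y/SD_X)(x − M_X) + M_Y
y = (77.8/85.0)(171 − 215.6) + 159.0
y = 0.915294 × -44.6 + 159.0 = -40.8221 + 159.0 = 118.2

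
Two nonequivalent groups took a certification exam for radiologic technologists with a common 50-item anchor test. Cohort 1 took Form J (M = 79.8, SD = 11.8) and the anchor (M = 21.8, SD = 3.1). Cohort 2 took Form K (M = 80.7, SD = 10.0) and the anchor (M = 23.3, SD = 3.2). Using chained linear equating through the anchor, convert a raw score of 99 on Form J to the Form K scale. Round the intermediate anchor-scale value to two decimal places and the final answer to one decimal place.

91.8

Form J → anchor (Cohort 1): v = (3.1/11.8)(99 − 79.8) + 21.8 = 26.84
anchor → Form K (Cohort 2): y = (10.0/3.2)(26.84 − 23.3) + 80.7 = 91.8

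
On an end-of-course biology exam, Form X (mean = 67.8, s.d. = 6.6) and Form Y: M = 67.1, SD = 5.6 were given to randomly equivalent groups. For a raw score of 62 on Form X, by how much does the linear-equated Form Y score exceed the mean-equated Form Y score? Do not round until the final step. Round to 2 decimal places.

Mean-equated: 62 + (67.1 − 67.8) = 61.30
Linear-equated: (5.6/6.6)(62 − 67.8) + 67.1 = 62.179
Difference = 62.179 − 61.30 = 0.88

0.88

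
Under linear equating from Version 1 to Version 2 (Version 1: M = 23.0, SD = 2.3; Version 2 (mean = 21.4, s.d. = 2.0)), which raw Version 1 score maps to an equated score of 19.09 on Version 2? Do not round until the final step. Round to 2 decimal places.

20.34

Invert y = (SD_Y/SD_X)(x − M_X) + M_Y:
x = (SD_X/SD_Y)(y − M_Y) + M_X = (2.3/2.0)(19.09 − 21.4) + 23.0
x = 1.150000 × -2.310 + 23.0 = 20.34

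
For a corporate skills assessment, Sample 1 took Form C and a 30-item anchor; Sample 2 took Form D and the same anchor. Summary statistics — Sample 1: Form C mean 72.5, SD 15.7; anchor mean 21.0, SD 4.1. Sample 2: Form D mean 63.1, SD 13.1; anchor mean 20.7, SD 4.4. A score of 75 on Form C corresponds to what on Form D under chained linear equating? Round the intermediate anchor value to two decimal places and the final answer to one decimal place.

65.9

Form C → anchor (Sample 1): v = (4.1/15.7)(75 − 72.5) + 21.0 = 21.65
anchor → Form D (Sample 2): y = (13.1/4.4)(21.65 − 20.7) + 63.1 = 65.9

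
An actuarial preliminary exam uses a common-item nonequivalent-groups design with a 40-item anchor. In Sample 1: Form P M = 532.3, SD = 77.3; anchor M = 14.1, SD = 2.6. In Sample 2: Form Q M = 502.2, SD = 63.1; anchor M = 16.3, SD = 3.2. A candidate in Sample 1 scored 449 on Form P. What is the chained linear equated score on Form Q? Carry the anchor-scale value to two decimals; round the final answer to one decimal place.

403.6

Form P → anchor (Sample 1): v = (2.6/77.3)(449 − 532.3) + 14.1 = 11.30
anchor → Form Q (Sample 2): y = (63.1/3.2)(11.30 − 16.3) + 502.2 = 403.6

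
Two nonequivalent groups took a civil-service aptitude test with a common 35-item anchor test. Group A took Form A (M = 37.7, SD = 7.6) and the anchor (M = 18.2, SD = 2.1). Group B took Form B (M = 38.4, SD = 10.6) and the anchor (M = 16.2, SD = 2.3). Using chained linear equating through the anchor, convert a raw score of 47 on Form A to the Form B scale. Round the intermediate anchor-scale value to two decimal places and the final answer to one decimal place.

59.5

Form A → anchor (Group A): v = (2.1/7.6)(47 − 37.7) + 18.2 = 20.77
anchor → Form B (Group B): y = (10.6/2.3)(20.77 − 16.2) + 38.4 = 59.5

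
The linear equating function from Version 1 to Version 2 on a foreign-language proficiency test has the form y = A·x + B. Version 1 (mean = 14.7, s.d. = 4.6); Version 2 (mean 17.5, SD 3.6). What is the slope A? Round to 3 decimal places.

A = SD_Y / SD_X = 3.6 / 4.6 = 0.783

0.783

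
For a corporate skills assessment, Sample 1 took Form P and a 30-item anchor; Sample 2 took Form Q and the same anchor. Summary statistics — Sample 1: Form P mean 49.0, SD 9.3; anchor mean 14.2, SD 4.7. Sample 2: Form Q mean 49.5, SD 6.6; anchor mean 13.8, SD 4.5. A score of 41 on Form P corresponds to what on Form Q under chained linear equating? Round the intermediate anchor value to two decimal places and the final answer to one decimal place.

44.2

Form P → anchor (Sample 1): v = (4.7/9.3)(41 − 49.0) + 14.2 = 10.16
anchor → Form Q (Sample 2): y = (6.6/4.5)(10.16 − 13.8) + 49.5 = 44.2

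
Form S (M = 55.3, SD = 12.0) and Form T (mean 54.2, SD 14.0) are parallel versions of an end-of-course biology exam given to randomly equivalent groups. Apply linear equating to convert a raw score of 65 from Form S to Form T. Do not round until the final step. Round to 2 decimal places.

65.52

Linear equating: y = (SD_Y/SD_X)(x − M_X) + M_Y
y = (14.0/12.0)(65 − 55.3) + 54.2
y = 1.166667 × 9.7 + 54.2 = 11.3167 + 54.2 = 65.52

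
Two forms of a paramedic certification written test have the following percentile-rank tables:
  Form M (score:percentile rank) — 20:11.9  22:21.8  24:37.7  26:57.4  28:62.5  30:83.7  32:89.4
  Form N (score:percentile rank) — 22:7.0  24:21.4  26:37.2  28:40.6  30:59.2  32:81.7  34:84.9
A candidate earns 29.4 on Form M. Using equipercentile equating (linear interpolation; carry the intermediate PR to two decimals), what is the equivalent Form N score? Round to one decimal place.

PR of 29.4 on Form M: 62.5 + (29.4 − 28)/(30 − 28) × (83.7 − 62.5) = 77.34
On Form N, PR 77.34 falls between score 30 (PR 59.2) and 32 (PR 81.7).
Interpolate: 30 + (77.34 − 59.2)/(81.7 − 59.2) × (32 − 30) = 31.6

31.6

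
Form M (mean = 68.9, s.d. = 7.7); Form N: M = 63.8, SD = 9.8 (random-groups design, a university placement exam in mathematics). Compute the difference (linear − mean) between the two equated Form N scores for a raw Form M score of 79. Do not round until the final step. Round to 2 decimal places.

Mean-equated: 79 + (63.8 − 68.9) = 73.90
Linear-equated: (9.8/7.7)(79 − 68.9) + 63.8 = 76.655
Difference = 76.655 − 73.90 = 2.75

2.75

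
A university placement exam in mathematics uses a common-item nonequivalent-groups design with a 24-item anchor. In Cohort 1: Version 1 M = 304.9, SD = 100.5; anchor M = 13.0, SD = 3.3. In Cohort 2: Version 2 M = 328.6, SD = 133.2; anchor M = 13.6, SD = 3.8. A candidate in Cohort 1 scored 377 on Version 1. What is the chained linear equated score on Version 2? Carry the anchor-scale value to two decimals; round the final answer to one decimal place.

390.6

Version 1 → anchor (Cohort 1): v = (3.3/100.5)(377 − 304.9) + 13.0 = 15.37
anchor → Version 2 (Cohort 2): y = (133.2/3.8)(15.37 − 13.6) + 328.6 = 390.6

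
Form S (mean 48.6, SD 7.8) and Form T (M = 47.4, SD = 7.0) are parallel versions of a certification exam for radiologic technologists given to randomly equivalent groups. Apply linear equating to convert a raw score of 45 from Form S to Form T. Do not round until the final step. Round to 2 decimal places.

Linear equating: y = (SD_Y/SD_X)(x − M_X) + M_Y
y = (7.0/7.8)(45 − 48.6) + 47.4
y = 0.897436 × -3.6 + 47.4 = -3.2308 + 47.4 = 44.17

44.17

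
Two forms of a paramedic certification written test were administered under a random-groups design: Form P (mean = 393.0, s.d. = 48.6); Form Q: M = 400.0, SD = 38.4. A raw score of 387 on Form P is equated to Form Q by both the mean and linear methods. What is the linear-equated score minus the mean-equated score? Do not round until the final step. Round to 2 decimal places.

1.26

Mean-equated: 387 + (400.0 − 393.0) = 394.00
Linear-equated: (38.4/48.6)(387 − 393.0) + 400.0 = 395.259
Difference = 395.259 − 394.00 = 1.26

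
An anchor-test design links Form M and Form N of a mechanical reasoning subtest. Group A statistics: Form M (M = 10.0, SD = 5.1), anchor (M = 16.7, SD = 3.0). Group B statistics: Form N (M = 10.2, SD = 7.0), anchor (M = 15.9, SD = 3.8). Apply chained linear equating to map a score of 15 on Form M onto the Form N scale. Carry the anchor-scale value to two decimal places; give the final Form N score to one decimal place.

17.1

Form M → anchor (Group A): v = (3.0/5.1)(15 − 10.0) + 16.7 = 19.64
anchor → Form N (Group B): y = (7.0/3.8)(19.64 − 15.9) + 10.2 = 17.1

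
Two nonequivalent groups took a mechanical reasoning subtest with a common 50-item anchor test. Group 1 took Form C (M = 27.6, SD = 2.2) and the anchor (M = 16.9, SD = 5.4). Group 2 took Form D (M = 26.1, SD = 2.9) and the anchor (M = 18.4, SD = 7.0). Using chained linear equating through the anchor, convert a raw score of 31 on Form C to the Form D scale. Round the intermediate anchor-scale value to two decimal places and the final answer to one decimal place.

Form C → anchor (Group 1): v = (5.4/2.2)(31 − 27.6) + 16.9 = 25.25
anchor → Form D (Group 2): y = (2.9/7.0)(25.25 − 18.4) + 26.1 = 28.9

28.9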